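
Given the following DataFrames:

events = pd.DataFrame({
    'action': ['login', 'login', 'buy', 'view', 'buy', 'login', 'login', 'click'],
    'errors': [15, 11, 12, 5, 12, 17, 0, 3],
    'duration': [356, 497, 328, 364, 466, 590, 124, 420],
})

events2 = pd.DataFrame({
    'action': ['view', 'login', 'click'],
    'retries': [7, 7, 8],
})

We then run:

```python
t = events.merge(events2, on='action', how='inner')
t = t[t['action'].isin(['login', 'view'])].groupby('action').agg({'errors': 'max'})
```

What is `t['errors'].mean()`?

11.0

merge on 'action' (how='inner') → 6 rows:
  action  errors  duration  retries
0  login      15       356        7
1  login      11       497        7
2   view       5       364        7
3  login      17       590        7
4  login       0       124        7
5  click       3       420        8
filter rows where action in ['login', 'view']:
  action  errors  duration  retries
0  login      15       356        7
1  login      11       497        7
2   view       5       364        7
3  login      17       590        7
4  login       0       124        7
group by action, max of errors:
        errors
action        
login       17
view         5
Then the mean of column 'errors': 11.0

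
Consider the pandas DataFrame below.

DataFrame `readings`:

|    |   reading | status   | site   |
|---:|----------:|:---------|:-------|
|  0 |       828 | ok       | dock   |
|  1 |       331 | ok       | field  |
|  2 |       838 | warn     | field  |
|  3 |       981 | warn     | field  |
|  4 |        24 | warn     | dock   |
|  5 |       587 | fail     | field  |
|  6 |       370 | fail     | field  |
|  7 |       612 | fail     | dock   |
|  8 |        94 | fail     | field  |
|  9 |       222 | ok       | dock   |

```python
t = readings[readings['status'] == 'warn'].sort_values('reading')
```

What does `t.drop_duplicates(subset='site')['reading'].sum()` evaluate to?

filter rows where status == 'warn':
   reading status   site
2      838   warn  field
3      981   warn  field
4       24   warn   dock
sort by reading:
   reading status   site
4       24   warn   dock
2      838   warn  field
3      981   warn  field
drop duplicate site (keep=first):
   reading status   site
4       24   warn   dock
2      838   warn  field

862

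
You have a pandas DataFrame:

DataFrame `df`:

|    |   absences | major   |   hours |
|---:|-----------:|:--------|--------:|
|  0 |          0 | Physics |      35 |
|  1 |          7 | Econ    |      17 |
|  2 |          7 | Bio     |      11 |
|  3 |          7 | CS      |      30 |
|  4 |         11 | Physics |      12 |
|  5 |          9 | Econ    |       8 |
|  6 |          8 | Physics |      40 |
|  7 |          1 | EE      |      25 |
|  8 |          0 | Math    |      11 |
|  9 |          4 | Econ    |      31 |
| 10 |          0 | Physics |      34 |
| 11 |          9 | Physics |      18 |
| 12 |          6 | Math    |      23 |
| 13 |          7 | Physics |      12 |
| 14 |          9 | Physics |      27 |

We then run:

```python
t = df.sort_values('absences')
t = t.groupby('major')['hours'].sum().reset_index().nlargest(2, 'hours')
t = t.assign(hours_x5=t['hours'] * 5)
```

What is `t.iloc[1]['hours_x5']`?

sort by absences:
    absences    major  hours
0          0  Physics     35
8          0     Math     11
10         0  Physics     34
7          1       EE     25
9          4     Econ     31
12         6     Math     23
1          7     Econ     17
2          7      Bio     11
3          7       CS     30
13         7  Physics     12
6          8  Physics     40
5          9     Econ      8
11         9  Physics     18
14         9  Physics     27
4         11  Physics     12
group by major, sum of hours:
major
Bio         11
CS          30
EE          25
Econ        56
Math        34
Physics    178
Name: hours, dtype: int64
reset_index():
     major  hours
0      Bio     11
1       CS     30
2       EE     25
3     Econ     56
4     Math     34
5  Physics    178
take 2 rows with largest hours:
     major  hours
5  Physics    178
3     Econ     56
add column hours_x5 = t['hours'] * 5:
     major  hours  hours_x5
5  Physics    178       890
3     Econ     56       280
Hence 280.

280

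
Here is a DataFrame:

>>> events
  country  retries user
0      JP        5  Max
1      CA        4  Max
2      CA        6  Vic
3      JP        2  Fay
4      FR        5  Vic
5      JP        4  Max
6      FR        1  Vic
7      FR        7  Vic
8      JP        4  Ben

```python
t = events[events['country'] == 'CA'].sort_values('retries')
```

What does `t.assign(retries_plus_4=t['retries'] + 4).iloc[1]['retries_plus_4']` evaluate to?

filter rows where country == 'CA':
  country  retries user
1      CA        4  Max
2      CA        6  Vic
sort by retries:
  country  retries user
1      CA        4  Max
2      CA        6  Vic
add column retries_plus_4 = t['retries'] + 4:
  country  retries user  retries_plus_4
1      CA        4  Max               8
2      CA        6  Vic              10

10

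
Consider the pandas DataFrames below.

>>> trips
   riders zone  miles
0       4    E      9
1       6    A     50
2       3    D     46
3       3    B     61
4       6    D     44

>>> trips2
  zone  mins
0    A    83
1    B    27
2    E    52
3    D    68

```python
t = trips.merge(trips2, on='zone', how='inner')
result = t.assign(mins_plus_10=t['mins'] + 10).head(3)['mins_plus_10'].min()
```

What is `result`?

merge on 'zone' (how='inner') → 5 rows:
   riders zone  miles  mins
0       4    E      9    52
1       6    A     50    83
2       3    D     46    68
3       3    B     61    27
4       6    D     44    68
add column mins_plus_10 = t['mins'] + 10:
   riders zone  miles  mins  mins_plus_10
0       4    E      9    52            62
1       6    A     50    83            93
2       3    D     46    68            78
3       3    B     61    27            37
4       6    D     44    68            78
take first 3 rows:
   riders zone  miles  mins  mins_plus_10
0       4    E      9    52            62
1       6    A     50    83            93
2       3    D     46    68            78
min of column 'mins_plus_10' → 62

62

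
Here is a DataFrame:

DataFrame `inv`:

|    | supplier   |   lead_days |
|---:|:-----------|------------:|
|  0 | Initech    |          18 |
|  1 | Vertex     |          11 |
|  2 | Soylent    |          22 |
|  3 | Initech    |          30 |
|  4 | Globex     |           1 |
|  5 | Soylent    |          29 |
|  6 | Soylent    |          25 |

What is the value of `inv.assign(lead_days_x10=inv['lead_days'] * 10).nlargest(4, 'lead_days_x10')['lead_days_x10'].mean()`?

265.0

add column lead_days_x10 = inv['lead_days'] * 10:
  supplier  lead_days  lead_days_x10
0  Initech         18            180
1   Vertex         11            110
2  Soylent         22            220
3  Initech         30            300
4   Globex          1             10
5  Soylent         29            290
6  Soylent         25            250
take 4 rows with largest lead_days_x10:
  supplier  lead_days  lead_days_x10
3  Initech         30            300
5  Soylent         29            290
6  Soylent         25            250
2  Soylent         22            220
mean of column 'lead_days_x10' → 265.0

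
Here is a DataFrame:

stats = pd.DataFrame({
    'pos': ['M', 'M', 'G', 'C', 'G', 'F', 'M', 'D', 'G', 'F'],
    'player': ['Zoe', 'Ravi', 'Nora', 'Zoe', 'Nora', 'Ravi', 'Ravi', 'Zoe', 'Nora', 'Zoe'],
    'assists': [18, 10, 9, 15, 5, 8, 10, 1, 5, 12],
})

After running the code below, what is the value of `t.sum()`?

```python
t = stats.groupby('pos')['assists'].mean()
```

group by pos, mean of assists:
pos
C    15.000000
D     1.000000
F    10.000000
G     6.333333
M    12.666667
Name: assists, dtype: float64

45.0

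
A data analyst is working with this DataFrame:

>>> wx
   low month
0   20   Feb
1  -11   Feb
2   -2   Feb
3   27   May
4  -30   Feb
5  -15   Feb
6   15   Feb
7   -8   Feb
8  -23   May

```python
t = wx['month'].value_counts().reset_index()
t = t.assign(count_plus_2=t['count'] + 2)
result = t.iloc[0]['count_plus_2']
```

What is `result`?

9

value_counts of month:
month
Feb    7
May    2
Name: count, dtype: int64
reset_index():
  month  count
0   Feb      7
1   May      2
add column count_plus_2 = t['count'] + 2:
  month  count  count_plus_2
0   Feb      7             9
1   May      2             4
value at position 0, column 'count_plus_2' → 9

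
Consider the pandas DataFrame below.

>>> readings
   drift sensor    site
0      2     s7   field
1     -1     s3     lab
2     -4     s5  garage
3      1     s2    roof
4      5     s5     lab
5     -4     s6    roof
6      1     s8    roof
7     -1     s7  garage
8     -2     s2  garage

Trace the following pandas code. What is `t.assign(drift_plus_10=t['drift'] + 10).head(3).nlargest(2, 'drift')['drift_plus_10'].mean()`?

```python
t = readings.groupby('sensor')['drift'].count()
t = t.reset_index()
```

group by sensor, count of drift:
sensor
s2    2
s3    1
s5    2
s6    1
s7    2
s8    1
Name: drift, dtype: int64
reset_index():
  sensor  drift
0     s2      2
1     s3      1
2     s5      2
3     s6      1
4     s7      2
5     s8      1
add column drift_plus_10 = t['drift'] + 10:
  sensor  drift  drift_plus_10
0     s2      2             12
1     s3      1             11
2     s5      2             12
3     s6      1             11
4     s7      2             12
5     s8      1             11
take first 3 rows:
  sensor  drift  drift_plus_10
0     s2      2             12
1     s3      1             11
2     s5      2             12
take 2 rows with largest drift:
  sensor  drift  drift_plus_10
0     s2      2             12
2     s5      2             12

12.0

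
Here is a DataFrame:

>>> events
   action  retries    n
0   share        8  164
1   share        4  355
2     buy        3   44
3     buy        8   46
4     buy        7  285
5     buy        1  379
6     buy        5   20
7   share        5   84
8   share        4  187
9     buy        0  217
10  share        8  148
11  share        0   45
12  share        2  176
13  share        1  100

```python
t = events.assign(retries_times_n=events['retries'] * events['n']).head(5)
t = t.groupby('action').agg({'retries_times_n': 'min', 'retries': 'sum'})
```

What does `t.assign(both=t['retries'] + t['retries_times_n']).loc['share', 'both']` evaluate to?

1324

add column retries_times_n = events['retries'] * events['n']:
   action  retries    n  retries_times_n
0   share        8  164             1312
1   share        4  355             1420
2     buy        3   44              132
3     buy        8   46              368
4     buy        7  285             1995
5     buy        1  379              379
6     buy        5   20              100
7   share        5   84              420
8   share        4  187              748
9     buy        0  217                0
10  share        8  148             1184
11  share        0   45                0
12  share        2  176              352
13  share        1  100              100
take first 5 rows:
  action  retries    n  retries_times_n
0  share        8  164             1312
1  share        4  355             1420
2    buy        3   44              132
3    buy        8   46              368
4    buy        7  285             1995
group by action: min(retries_times_n), sum(retries):
        retries_times_n  retries
action                          
buy                 132       18
share              1312       12
add column both = t['retries'] + t['retries_times_n']:
        retries_times_n  retries  both
action                                
buy                 132       18   150
share              1312       12  1324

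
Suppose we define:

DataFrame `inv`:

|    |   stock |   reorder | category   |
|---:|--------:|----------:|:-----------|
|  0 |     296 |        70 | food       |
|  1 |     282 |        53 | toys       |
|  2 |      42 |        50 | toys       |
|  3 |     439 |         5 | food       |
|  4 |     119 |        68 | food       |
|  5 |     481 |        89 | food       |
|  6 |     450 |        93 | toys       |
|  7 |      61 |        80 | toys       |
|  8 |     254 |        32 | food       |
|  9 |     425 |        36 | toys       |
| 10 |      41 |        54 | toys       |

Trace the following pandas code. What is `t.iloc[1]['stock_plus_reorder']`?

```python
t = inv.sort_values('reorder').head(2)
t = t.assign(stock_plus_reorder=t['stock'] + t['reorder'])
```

sort by reorder:
    stock  reorder category
3     439        5     food
8     254       32     food
9     425       36     toys
2      42       50     toys
1     282       53     toys
10     41       54     toys
4     119       68     food
0     296       70     food
7      61       80     toys
5     481       89     food
6     450       93     toys
take first 2 rows:
   stock  reorder category
3    439        5     food
8    254       32     food
add column stock_plus_reorder = t['stock'] + t['reorder']:
   stock  reorder category  stock_plus_reorder
3    439        5     food                 444
8    254       32     food                 286
Finally, value at position 1, column 'stock_plus_reorder' = 286.

286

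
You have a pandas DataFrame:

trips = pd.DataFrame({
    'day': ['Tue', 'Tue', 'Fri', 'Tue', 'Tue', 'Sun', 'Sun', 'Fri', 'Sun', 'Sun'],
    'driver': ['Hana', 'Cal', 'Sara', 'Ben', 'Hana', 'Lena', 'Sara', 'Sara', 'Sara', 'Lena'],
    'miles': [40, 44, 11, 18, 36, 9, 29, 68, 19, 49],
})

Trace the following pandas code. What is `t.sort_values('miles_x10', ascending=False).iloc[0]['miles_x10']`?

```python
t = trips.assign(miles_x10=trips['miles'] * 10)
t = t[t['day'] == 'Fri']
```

680

add column miles_x10 = trips['miles'] * 10:
   day driver  miles  miles_x10
0  Tue   Hana     40        400
1  Tue    Cal     44        440
2  Fri   Sara     11        110
3  Tue    Ben     18        180
4  Tue   Hana     36        360
5  Sun   Lena      9         90
6  Sun   Sara     29        290
7  Fri   Sara     68        680
8  Sun   Sara     19        190
9  Sun   Lena     49        490
filter rows where day == 'Fri':
   day driver  miles  miles_x10
2  Fri   Sara     11        110
7  Fri   Sara     68        680
sort by miles_x10 descending:
   day driver  miles  miles_x10
7  Fri   Sara     68        680
2  Fri   Sara     11        110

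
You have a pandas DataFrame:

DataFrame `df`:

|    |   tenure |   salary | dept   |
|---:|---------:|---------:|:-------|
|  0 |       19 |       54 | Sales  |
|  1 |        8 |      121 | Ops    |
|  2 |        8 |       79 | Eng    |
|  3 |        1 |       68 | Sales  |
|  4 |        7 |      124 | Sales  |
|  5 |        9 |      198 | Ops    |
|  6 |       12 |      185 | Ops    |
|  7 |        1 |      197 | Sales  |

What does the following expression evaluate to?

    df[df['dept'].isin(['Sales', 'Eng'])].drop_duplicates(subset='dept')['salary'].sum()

133

filter rows where dept in ['Sales', 'Eng']:
   tenure  salary   dept
0      19      54  Sales
2       8      79    Eng
3       1      68  Sales
4       7     124  Sales
7       1     197  Sales
drop duplicate dept (keep=first):
   tenure  salary   dept
0      19      54  Sales
2       8      79    Eng
Then the sum of column 'salary': 133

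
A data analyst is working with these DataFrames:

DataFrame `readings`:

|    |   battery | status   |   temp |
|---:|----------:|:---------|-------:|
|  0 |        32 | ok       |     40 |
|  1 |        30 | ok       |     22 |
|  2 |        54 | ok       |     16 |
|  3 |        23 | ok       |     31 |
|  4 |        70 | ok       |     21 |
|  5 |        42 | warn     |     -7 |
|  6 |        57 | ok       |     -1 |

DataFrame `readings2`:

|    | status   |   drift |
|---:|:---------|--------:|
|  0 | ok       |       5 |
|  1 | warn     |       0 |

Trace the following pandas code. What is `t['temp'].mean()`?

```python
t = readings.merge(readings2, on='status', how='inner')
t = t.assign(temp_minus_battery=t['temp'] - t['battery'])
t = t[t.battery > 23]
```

merge on 'status' (how='inner') → 7 rows:
   battery status  temp  drift
0       32     ok    40      5
1       30     ok    22      5
2       54     ok    16      5
3       23     ok    31      5
4       70     ok    21      5
5       42   warn    -7      0
6       57     ok    -1      5
add column temp_minus_battery = t['temp'] - t['battery']:
   battery status  temp  drift  temp_minus_battery
0       32     ok    40      5                   8
1       30     ok    22      5                  -8
2       54     ok    16      5                 -38
3       23     ok    31      5                   8
4       70     ok    21      5                 -49
5       42   warn    -7      0                 -49
6       57     ok    -1      5                 -58
filter rows where battery > 23:
   battery status  temp  drift  temp_minus_battery
0       32     ok    40      5                   8
1       30     ok    22      5                  -8
2       54     ok    16      5                 -38
4       70     ok    21      5                 -49
5       42   warn    -7      0                 -49
6       57     ok    -1      5                 -58
Then the mean of column 'temp': 15.1666666667

15.1666666667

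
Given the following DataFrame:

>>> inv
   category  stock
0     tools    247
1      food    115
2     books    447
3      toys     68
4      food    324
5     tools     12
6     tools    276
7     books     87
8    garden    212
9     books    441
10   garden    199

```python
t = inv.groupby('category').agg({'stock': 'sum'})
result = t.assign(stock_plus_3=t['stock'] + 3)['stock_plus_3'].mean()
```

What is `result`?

488.6

group by category, sum of stock:
          stock
category       
books       975
food        439
garden      411
tools       535
toys         68
add column stock_plus_3 = t['stock'] + 3:
          stock  stock_plus_3
category                     
books       975           978
food        439           442
garden      411           414
tools       535           538
toys         68            71
Reading off the mean of column 'stock_plus_3', we get 488.6.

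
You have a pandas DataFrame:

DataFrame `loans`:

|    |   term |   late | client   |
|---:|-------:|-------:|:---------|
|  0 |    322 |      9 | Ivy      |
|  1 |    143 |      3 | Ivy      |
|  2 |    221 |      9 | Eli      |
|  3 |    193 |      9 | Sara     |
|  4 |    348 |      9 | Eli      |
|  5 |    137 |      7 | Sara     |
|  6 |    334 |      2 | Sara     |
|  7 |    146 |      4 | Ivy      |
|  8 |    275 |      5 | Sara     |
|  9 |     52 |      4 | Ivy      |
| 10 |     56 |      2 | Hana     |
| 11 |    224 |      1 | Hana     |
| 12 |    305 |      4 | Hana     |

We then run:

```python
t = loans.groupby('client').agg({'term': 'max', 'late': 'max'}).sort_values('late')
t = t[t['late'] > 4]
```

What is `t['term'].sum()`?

group by client: max(term), max(late):
        term  late
client            
Eli      348     9
Hana     305     4
Ivy      322     9
Sara     334     9
sort by late:
        term  late
client            
Hana     305     4
Eli      348     9
Ivy      322     9
Sara     334     9
filter rows where late > 4:
        term  late
client            
Eli      348     9
Ivy      322     9
Sara     334     9
The sum of column 'term' is 1004.

1004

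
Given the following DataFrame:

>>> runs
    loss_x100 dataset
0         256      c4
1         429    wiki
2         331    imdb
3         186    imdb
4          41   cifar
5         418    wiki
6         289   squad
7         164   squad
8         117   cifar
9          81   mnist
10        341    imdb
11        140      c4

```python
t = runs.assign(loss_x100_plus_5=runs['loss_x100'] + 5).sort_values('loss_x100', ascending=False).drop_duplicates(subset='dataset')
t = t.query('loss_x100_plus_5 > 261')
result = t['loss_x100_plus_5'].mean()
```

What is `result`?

add column loss_x100_plus_5 = runs['loss_x100'] + 5:
    loss_x100 dataset  loss_x100_plus_5
0         256      c4               261
1         429    wiki               434
2         331    imdb               336
3         186    imdb               191
4          41   cifar                46
5         418    wiki               423
6         289   squad               294
7         164   squad               169
8         117   cifar               122
9          81   mnist                86
10        341    imdb               346
11        140      c4               145
sort by loss_x100 descending:
    loss_x100 dataset  loss_x100_plus_5
1         429    wiki               434
5         418    wiki               423
10        341    imdb               346
2         331    imdb               336
6         289   squad               294
0         256      c4               261
3         186    imdb               191
7         164   squad               169
11        140      c4               145
8         117   cifar               122
9          81   mnist                86
4          41   cifar                46
drop duplicate dataset (keep=first):
    loss_x100 dataset  loss_x100_plus_5
1         429    wiki               434
10        341    imdb               346
6         289   squad               294
0         256      c4               261
8         117   cifar               122
9          81   mnist                86
filter rows where loss_x100_plus_5 > 261:
    loss_x100 dataset  loss_x100_plus_5
1         429    wiki               434
10        341    imdb               346
6         289   squad               294
Taking the mean of column 'loss_x100_plus_5' gives 358.0.

358.0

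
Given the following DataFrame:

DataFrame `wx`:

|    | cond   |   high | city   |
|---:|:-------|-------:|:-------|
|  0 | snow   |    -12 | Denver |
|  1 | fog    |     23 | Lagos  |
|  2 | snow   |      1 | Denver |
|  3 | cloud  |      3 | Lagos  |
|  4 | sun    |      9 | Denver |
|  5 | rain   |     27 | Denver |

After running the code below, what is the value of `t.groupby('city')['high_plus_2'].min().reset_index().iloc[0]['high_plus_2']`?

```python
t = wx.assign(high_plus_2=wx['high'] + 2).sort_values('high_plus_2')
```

add column high_plus_2 = wx['high'] + 2:
    cond  high    city  high_plus_2
0   snow   -12  Denver          -10
1    fog    23   Lagos           25
2   snow     1  Denver            3
3  cloud     3   Lagos            5
4    sun     9  Denver           11
5   rain    27  Denver           29
sort by high_plus_2:
    cond  high    city  high_plus_2
0   snow   -12  Denver          -10
2   snow     1  Denver            3
3  cloud     3   Lagos            5
4    sun     9  Denver           11
1    fog    23   Lagos           25
5   rain    27  Denver           29
group by city, min of high_plus_2:
city
Denver   -10
Lagos      5
Name: high_plus_2, dtype: int64
reset_index():
     city  high_plus_2
0  Denver          -10
1   Lagos            5
Hence -10.

-10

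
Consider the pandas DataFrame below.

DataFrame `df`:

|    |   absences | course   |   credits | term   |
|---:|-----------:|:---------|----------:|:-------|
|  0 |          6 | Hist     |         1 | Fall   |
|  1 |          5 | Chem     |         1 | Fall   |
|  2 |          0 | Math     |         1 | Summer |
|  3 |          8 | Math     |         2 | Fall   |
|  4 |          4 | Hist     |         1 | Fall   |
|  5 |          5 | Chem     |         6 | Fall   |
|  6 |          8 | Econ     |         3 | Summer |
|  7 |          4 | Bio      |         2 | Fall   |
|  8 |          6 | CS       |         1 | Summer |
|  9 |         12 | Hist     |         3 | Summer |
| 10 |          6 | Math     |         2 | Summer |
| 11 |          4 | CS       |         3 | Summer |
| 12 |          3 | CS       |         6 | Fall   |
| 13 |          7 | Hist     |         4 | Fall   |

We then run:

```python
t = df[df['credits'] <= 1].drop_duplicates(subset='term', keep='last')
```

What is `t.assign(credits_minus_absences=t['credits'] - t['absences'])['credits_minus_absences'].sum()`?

-8

filter rows where credits <= 1:
   absences course  credits    term
0         6   Hist        1    Fall
1         5   Chem        1    Fall
2         0   Math        1  Summer
4         4   Hist        1    Fall
8         6     CS        1  Summer
drop duplicate term (keep=last):
   absences course  credits    term
4         4   Hist        1    Fall
8         6     CS        1  Summer
add column credits_minus_absences = t['credits'] - t['absences']:
   absences course  credits    term  credits_minus_absences
4         4   Hist        1    Fall                      -3
8         6     CS        1  Summer                      -5
sum of column 'credits_minus_absences' → -8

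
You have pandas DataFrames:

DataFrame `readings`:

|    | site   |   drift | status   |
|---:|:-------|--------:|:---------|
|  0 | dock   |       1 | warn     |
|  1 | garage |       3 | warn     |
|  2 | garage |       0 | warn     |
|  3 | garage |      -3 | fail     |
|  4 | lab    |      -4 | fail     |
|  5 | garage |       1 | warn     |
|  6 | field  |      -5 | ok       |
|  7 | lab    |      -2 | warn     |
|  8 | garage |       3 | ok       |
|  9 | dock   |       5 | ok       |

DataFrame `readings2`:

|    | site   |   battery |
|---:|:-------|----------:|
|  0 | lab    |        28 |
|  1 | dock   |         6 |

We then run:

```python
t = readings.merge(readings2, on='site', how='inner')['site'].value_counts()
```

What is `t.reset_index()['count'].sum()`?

merge on 'site' (how='inner') → 4 rows:
   site  drift status  battery
0  dock      1   warn        6
1   lab     -4   fail       28
2   lab     -2   warn       28
3  dock      5     ok        6
value_counts of site:
site
dock    2
lab     2
Name: count, dtype: int64
reset_index():
   site  count
0  dock      2
1   lab      2

4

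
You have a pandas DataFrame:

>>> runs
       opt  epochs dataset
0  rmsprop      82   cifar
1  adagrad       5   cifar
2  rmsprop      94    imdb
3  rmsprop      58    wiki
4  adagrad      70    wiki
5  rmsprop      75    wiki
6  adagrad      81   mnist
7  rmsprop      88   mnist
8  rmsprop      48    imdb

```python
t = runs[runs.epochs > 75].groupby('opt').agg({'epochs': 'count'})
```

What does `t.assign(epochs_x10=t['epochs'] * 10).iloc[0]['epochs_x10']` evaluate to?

10

filter rows where epochs > 75:
       opt  epochs dataset
0  rmsprop      82   cifar
2  rmsprop      94    imdb
6  adagrad      81   mnist
7  rmsprop      88   mnist
group by opt, count of epochs:
         epochs
opt            
adagrad       1
rmsprop       3
add column epochs_x10 = t['epochs'] * 10:
         epochs  epochs_x10
opt                        
adagrad       1          10
rmsprop       3          30
Finally, value at position 0, column 'epochs_x10' = 10.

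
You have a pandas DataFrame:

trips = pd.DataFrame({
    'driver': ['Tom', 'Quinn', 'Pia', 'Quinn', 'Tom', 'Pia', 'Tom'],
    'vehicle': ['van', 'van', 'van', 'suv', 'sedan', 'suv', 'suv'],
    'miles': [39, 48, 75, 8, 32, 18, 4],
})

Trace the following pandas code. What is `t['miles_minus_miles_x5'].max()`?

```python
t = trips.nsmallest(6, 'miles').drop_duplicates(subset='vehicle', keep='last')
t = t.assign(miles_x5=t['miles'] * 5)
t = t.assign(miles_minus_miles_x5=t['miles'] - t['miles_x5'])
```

-72

take 6 rows with smallest miles:
  driver vehicle  miles
6    Tom     suv      4
3  Quinn     suv      8
5    Pia     suv     18
4    Tom   sedan     32
0    Tom     van     39
1  Quinn     van     48
drop duplicate vehicle (keep=last):
  driver vehicle  miles
5    Pia     suv     18
4    Tom   sedan     32
1  Quinn     van     48
add column miles_x5 = t['miles'] * 5:
  driver vehicle  miles  miles_x5
5    Pia     suv     18        90
4    Tom   sedan     32       160
1  Quinn     van     48       240
add column miles_minus_miles_x5 = t['miles'] - t['miles_x5']:
  driver vehicle  miles  miles_x5  miles_minus_miles_x5
5    Pia     suv     18        90                   -72
4    Tom   sedan     32       160                  -128
1  Quinn     van     48       240                  -192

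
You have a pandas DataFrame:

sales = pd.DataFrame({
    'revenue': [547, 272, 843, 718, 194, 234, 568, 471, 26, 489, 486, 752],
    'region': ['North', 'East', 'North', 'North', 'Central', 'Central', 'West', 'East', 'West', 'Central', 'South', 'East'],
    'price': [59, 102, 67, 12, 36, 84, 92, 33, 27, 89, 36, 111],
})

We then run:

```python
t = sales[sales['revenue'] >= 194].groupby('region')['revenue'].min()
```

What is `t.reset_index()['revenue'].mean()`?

filter rows where revenue >= 194:
    revenue   region  price
0       547    North     59
1       272     East    102
2       843    North     67
3       718    North     12
4       194  Central     36
5       234  Central     84
6       568     West     92
7       471     East     33
9       489  Central     89
10      486    South     36
11      752     East    111
group by region, min of revenue:
region
Central    194
East       272
North      547
South      486
West       568
Name: revenue, dtype: int64
reset_index():
    region  revenue
0  Central      194
1     East      272
2    North      547
3    South      486
4     West      568
Finally, mean of column 'revenue' = 413.4.

413.4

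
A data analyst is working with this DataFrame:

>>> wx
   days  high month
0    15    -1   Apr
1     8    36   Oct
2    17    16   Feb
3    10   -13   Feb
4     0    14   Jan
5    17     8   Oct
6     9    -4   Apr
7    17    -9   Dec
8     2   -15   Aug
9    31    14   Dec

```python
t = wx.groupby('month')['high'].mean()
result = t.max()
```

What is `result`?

group by month, mean of high:
month
Apr    -2.5
Aug   -15.0
Dec     2.5
Feb     1.5
Jan    14.0
Oct    22.0
Name: high, dtype: float64

22.0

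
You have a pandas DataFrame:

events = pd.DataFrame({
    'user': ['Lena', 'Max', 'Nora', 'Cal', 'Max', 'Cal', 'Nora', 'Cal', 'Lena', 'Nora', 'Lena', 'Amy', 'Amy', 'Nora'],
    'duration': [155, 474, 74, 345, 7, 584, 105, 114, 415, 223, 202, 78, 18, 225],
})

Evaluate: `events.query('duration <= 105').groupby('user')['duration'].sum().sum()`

filter rows where duration <= 105:
    user  duration
2   Nora        74
4    Max         7
6   Nora       105
11   Amy        78
12   Amy        18
group by user, sum of duration:
user
Amy      96
Max       7
Nora    179
Name: duration, dtype: int64
Finally, sum of the resulting series = 282.

282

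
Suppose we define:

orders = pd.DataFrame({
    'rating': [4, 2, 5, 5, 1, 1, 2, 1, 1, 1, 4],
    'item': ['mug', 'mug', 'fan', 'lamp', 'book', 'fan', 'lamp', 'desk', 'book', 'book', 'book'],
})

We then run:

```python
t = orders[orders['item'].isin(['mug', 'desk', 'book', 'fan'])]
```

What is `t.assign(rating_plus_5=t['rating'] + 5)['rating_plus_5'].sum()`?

filter rows where item in ['mug', 'desk', 'book', 'fan']:
    rating  item
0        4   mug
1        2   mug
2        5   fan
4        1  book
5        1   fan
7        1  desk
8        1  book
9        1  book
10       4  book
add column rating_plus_5 = t['rating'] + 5:
    rating  item  rating_plus_5
0        4   mug              9
1        2   mug              7
2        5   fan             10
4        1  book              6
5        1   fan              6
7        1  desk              6
8        1  book              6
9        1  book              6
10       4  book              9
Finally, sum of column 'rating_plus_5' = 65.

65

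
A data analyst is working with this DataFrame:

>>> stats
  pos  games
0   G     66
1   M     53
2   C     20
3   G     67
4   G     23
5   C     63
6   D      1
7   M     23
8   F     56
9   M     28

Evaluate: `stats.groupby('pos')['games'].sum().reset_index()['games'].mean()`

group by pos, sum of games:
pos
C     83
D      1
F     56
G    156
M    104
Name: games, dtype: int64
reset_index():
  pos  games
0   C     83
1   D      1
2   F     56
3   G    156
4   M    104
mean of column 'games' → 80.0

80.0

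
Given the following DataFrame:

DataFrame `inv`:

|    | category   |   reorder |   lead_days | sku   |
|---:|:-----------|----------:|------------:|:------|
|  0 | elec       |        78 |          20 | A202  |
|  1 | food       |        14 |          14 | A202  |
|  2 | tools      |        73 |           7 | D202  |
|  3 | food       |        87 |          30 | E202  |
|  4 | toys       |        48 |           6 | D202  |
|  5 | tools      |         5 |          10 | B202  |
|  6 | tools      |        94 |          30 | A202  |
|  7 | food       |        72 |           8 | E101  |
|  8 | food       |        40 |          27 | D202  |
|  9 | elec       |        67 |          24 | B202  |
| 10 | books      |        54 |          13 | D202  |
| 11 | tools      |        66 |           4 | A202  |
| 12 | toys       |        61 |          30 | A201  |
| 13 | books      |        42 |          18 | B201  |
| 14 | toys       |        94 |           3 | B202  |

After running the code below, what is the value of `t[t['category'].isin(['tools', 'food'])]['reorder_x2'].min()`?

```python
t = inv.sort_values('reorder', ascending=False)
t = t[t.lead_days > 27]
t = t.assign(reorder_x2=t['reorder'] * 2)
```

sort by reorder descending:
   category  reorder  lead_days   sku
6     tools       94         30  A202
14     toys       94          3  B202
3      food       87         30  E202
0      elec       78         20  A202
2     tools       73          7  D202
7      food       72          8  E101
9      elec       67         24  B202
11    tools       66          4  A202
12     toys       61         30  A201
10    books       54         13  D202
4      toys       48          6  D202
13    books       42         18  B201
8      food       40         27  D202
1      food       14         14  A202
5     tools        5         10  B202
filter rows where lead_days > 27:
   category  reorder  lead_days   sku
6     tools       94         30  A202
3      food       87         30  E202
12     toys       61         30  A201
add column reorder_x2 = t['reorder'] * 2:
   category  reorder  lead_days   sku  reorder_x2
6     tools       94         30  A202         188
3      food       87         30  E202         174
12     toys       61         30  A201         122
filter rows where category in ['tools', 'food']:
  category  reorder  lead_days   sku  reorder_x2
6    tools       94         30  A202         188
3     food       87         30  E202         174
min of column 'reorder_x2' → 174

174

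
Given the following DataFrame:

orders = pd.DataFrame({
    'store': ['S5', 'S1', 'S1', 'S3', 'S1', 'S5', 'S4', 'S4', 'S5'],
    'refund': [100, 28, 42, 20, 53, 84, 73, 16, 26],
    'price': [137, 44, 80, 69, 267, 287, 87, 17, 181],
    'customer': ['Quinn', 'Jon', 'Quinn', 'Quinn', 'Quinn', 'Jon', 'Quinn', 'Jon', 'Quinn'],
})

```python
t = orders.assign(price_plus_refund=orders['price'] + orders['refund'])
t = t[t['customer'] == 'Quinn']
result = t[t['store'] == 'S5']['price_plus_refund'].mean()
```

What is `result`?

222.0

add column price_plus_refund = orders['price'] + orders['refund']:
  store  refund  price customer  price_plus_refund
0    S5     100    137    Quinn                237
1    S1      28     44      Jon                 72
2    S1      42     80    Quinn                122
3    S3      20     69    Quinn                 89
4    S1      53    267    Quinn                320
5    S5      84    287      Jon                371
6    S4      73     87    Quinn                160
7    S4      16     17      Jon                 33
8    S5      26    181    Quinn                207
filter rows where customer == 'Quinn':
  store  refund  price customer  price_plus_refund
0    S5     100    137    Quinn                237
2    S1      42     80    Quinn                122
3    S3      20     69    Quinn                 89
4    S1      53    267    Quinn                320
6    S4      73     87    Quinn                160
8    S5      26    181    Quinn                207
filter rows where store == 'S5':
  store  refund  price customer  price_plus_refund
0    S5     100    137    Quinn                237
8    S5      26    181    Quinn                207
mean of column 'price_plus_refund' → 222.0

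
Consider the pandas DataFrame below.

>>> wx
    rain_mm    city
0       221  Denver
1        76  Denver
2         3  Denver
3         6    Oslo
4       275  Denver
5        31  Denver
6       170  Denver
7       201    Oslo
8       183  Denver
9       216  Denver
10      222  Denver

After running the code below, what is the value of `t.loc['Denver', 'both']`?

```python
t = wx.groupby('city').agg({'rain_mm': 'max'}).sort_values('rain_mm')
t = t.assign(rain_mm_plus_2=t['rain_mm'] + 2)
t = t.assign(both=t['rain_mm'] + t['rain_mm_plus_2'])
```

group by city, max of rain_mm:
        rain_mm
city           
Denver      275
Oslo        201
sort by rain_mm:
        rain_mm
city           
Oslo        201
Denver      275
add column rain_mm_plus_2 = t['rain_mm'] + 2:
        rain_mm  rain_mm_plus_2
city                           
Oslo        201             203
Denver      275             277
add column both = t['rain_mm'] + t['rain_mm_plus_2']:
        rain_mm  rain_mm_plus_2  both
city                                 
Oslo        201             203   404
Denver      275             277   552
Reading off the value at row 'Denver', column 'both', we get 552.

552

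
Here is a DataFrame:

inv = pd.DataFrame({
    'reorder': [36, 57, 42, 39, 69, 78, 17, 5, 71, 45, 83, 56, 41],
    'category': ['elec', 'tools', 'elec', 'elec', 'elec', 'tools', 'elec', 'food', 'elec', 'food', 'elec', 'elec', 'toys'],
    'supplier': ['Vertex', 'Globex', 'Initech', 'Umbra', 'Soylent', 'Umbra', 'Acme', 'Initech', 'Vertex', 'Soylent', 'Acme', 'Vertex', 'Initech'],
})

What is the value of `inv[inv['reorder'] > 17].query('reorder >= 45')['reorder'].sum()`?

filter rows where reorder > 17:
    reorder category supplier
0        36     elec   Vertex
1        57    tools   Globex
2        42     elec  Initech
3        39     elec    Umbra
4        69     elec  Soylent
5        78    tools    Umbra
8        71     elec   Vertex
9        45     food  Soylent
10       83     elec     Acme
11       56     elec   Vertex
12       41     toys  Initech
filter rows where reorder >= 45:
    reorder category supplier
1        57    tools   Globex
4        69     elec  Soylent
5        78    tools    Umbra
8        71     elec   Vertex
9        45     food  Soylent
10       83     elec     Acme
11       56     elec   Vertex
The sum of column 'reorder' is 459.

459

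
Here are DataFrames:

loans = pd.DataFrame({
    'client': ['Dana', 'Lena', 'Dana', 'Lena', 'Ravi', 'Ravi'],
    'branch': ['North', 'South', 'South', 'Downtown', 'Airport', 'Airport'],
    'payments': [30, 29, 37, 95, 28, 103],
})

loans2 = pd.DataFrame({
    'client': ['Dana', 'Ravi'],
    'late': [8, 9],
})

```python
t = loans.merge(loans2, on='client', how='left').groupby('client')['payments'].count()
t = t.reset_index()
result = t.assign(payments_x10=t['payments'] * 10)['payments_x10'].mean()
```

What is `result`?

merge on 'client' (how='left') → 6 rows:
  client    branch  payments  late
0   Dana     North        30   8.0
1   Lena     South        29   NaN
2   Dana     South        37   8.0
3   Lena  Downtown        95   NaN
4   Ravi   Airport        28   9.0
5   Ravi   Airport       103   9.0
group by client, count of payments:
client
Dana    2
Lena    2
Ravi    2
Name: payments, dtype: int64
reset_index():
  client  payments
0   Dana         2
1   Lena         2
2   Ravi         2
add column payments_x10 = t['payments'] * 10:
  client  payments  payments_x10
0   Dana         2            20
1   Lena         2            20
2   Ravi         2            20
The mean of column 'payments_x10' is 20.0.

20.0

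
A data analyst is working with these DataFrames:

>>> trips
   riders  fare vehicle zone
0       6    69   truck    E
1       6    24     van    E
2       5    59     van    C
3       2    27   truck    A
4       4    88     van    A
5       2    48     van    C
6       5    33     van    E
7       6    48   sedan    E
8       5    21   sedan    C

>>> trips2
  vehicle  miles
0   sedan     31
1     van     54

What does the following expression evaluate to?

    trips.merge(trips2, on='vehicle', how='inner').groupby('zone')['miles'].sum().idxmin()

merge on 'vehicle' (how='inner') → 7 rows:
   riders  fare vehicle zone  miles
0       6    24     van    E     54
1       5    59     van    C     54
2       4    88     van    A     54
3       2    48     van    C     54
4       5    33     van    E     54
5       6    48   sedan    E     31
6       5    21   sedan    C     31
group by zone, sum of miles:
zone
A     54
C    139
E    139
Name: miles, dtype: int64
The label with the smallest value is A.

A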